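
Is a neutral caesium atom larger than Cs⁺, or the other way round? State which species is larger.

Forming Cs⁺ removes 1 electron from Cs. Fewer electrons for the same nuclear charge means less shielding and a higher Z_eff on the remaining electrons, and for main-group metals the entire outer shell is lost.
A cation is smaller than its parent atom: Cs⁺ < Cs.

Cs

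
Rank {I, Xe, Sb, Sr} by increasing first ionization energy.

First ionization energy rises across a period (greater Z_eff holds electrons more tightly) and falls down a group (valence electrons are farther from the nucleus).
All lie in period 5, so first ionization energy increases left to right.
So from lowest to highest: Sr < Sb < I < Xe.

Sr, Sb, I, Xe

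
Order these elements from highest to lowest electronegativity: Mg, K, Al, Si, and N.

N > Si > Al > Mg > K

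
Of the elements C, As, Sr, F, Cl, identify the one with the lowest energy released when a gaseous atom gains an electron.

C is in period 2, group 14; F is in period 2, group 17; Cl is in period 3, group 17; As is in period 4, group 15; Sr is in period 5, group 2.
EA tends to increase across a period and decrease down a group, though the pattern is less regular than for IE or radius.
Neither a single period nor a single group — weigh both effects.
As > Sr: both effects reinforce here, so As is clearly the higher of the two.
C > As: the two effects oppose for this pair; the down-group effect wins (122 vs 78 kJ/mol).
F > C: F lies to the right of C in period 2, so the across-period effect alone puts F higher.
Cl > F: this pair runs against the simple trend — see the exception note.
Note the exception: Cl has a higher electron affinity than F, contrary to the simple trend — F's small 2p subshell makes the incoming electron feel strong e⁻–e⁻ repulsion, so Cl actually releases more energy on gaining an electron.
Approximate values (kJ/mol): C 122, F 328, Cl 349, As 78, Sr 5.
The lowest energy released when a gaseous atom gains an electron among these belongs to Sr.

Sr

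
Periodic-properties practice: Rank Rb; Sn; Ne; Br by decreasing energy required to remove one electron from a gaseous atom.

Ne > Br > Sn > Rb

Across a period the outer electron is held more tightly (higher IE₁); down a group it sits in a higher shell, more shielded, and comes off more easily.
Neither a single period nor a single group — weigh both effects.
Sn > Rb: both are in period 5; the period trend gives Sn the larger value.
Br > Sn: both effects reinforce here, so Br is clearly the higher of the two.
Ne > Br: both effects reinforce here, so Ne is clearly the higher of the two.
For reference (kJ/mol): Ne 2081, Br 1140, Rb 403, Sn 709.
So from highest to lowest: Ne > Br > Sn > Rb.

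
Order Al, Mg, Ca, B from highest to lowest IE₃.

The third ionization energy removes an electron from the +2 ion. For each element: Al²⁺ still has 1 valence electron; Mg²⁺ is the bare [Ne] core; Ca²⁺ is the bare [Ar] core; B²⁺ still has 1 valence electron.
Core electrons are held far more tightly than valence electrons, so Ca and Mg top the IE_3 order.
Valence configurations: Al²⁺ [Ne]3s¹, B²⁺ [He]2s¹.
Approximate IE_3 values (kJ/mol): Al 2745, Mg 7733, Ca 4912, B 3660.
So the third ionization energies run Al < B < Ca < Mg.

Mg > Ca > B > Al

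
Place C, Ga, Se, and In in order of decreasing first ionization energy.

Removing the outermost electron gets harder across a period and easier down a group.
These span different periods and groups, so the two trends combine.
Ga > In: Ga sits above In in group 13, so the down-group effect alone puts Ga higher.
Se > Ga: both are in period 4; the period trend gives Se the larger value.
C > Se: period and group pull opposite ways; the down-group shift dominates (1086 vs 941 kJ/mol).
For reference (kJ/mol): C 1086, Ga 579, Se 941, In 558.
So from highest to lowest: C > Se > Ga > In.

C, Se, Ga, In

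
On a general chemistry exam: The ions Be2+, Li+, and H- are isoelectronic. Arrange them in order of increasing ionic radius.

Be2+, Li+, H-

All of these have 2 electrons, so size is governed by nuclear charge alone: the more protons, the stronger the pull on the same electron cloud, and the smaller the ion.
Nuclear charges: Be2+ (Z=4), Li+ (Z=3), H- (Z=1).
Smallest to largest: Be2+ < Li+ < H-.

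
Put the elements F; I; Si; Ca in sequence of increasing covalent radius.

F, Si, I, Ca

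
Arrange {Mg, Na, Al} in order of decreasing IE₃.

Mg > Na > Al

The third ionization energy removes an electron from the +2 ion. For each element: Mg²⁺ is the bare [Ne] core; Na²⁺ is already 1 electron into the core; Al²⁺ still has 1 valence electron.
Core electrons are held far more tightly than valence electrons, so Na and Mg top the IE_3 order.
The numbers (kJ/mol): Mg 7733, Na 6910, Al 2745.
Hence IE_3: Al < Na < Mg.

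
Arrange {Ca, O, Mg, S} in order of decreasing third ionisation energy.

Consider each +2 ion: Ca²⁺ is the bare [Ar] core; O²⁺ still has 4 valence electrons; Mg²⁺ is the bare [Ne] core; S²⁺ still has 4 valence electrons.
Usually core removal costs more than valence removal, but here the competition is close: a tightly held n=2 valence electron can cost more to remove than an n=3 core electron, so the actual values have to decide it.
Valence configurations: O²⁺ [He]2s²2p², S²⁺ [Ne]3s²3p².
Approximate IE_3 values (kJ/mol): Ca 4912, O 5300, Mg 7733, S 3357.
Putting it together, IE_3: S < Ca < O < Mg.

Mg > O > Ca > S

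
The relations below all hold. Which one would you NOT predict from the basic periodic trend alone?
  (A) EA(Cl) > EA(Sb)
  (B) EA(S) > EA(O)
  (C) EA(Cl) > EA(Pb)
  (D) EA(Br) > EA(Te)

(B)

The general trend: electron affinity increases across a period and decreases down a group.
(A) Cl (period 3, group 17) vs Sb (period 5, group 15): the stated order agrees with the simple trend.
(B) S (period 3, group 16) vs O (period 2, group 16): the stated order contradicts the simple trend.
(C) Cl (period 3, group 17) vs Pb (period 6, group 14): the stated order agrees with the simple trend.
(D) Br (period 4, group 17) vs Te (period 5, group 16): the stated order agrees with the simple trend.
The exception is (B): the compact 2p subshell of O repels the added electron more than S's larger 3p does.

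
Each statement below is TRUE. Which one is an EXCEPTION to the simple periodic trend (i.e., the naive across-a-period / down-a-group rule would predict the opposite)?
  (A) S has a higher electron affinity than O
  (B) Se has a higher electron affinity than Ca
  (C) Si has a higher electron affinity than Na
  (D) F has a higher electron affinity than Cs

(A)

The general trend: electron affinity increases across a period and decreases down a group.
(A) S (period 3, group 16) vs O (period 2, group 16): the stated order contradicts the simple trend.
(B) Se (period 4, group 16) vs Ca (period 4, group 2): the stated order agrees with the simple trend.
(C) Si (period 3, group 14) vs Na (period 3, group 1): the stated order agrees with the simple trend.
(D) F (period 2, group 17) vs Cs (period 6, group 1): the stated order agrees with the simple trend.
The exception is (A): the compact 2p subshell of O repels the added electron more than S's larger 3p does.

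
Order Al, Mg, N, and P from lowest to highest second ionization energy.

Mg < Al < P < N

After 1 electron has been removed, what remains? Al⁺ still has 2 valence electrons; Mg⁺ still has 1 valence electron; N⁺ still has 4 valence electrons; P⁺ still has 4 valence electrons.
All are still removing valence electrons, so compare the +1 ions as you would atoms: IE_2 generally rises across a period (higher Z_eff) and falls down a group (larger shell), subject to the usual subshell exceptions.
Valence configurations: Al⁺ [Ne]3s², Mg⁺ [Ne]3s¹, N⁺ [He]2s²2p², P⁺ [Ne]3s²3p².
Approximate IE_2 values (kJ/mol): Al 1817, Mg 1451, N 2856, P 1907.
Putting it together, IE_2: Mg < Al < P < N.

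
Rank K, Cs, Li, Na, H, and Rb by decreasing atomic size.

Cs, Rb, K, Na, Li, H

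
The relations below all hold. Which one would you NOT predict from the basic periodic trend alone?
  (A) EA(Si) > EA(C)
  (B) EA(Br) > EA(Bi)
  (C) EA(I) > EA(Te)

The general trend: electron affinity increases across a period and decreases down a group.
(A) Si (period 3, group 14) vs C (period 2, group 14): the stated order contradicts the simple trend.
(B) Br (period 4, group 17) vs Bi (period 6, group 15): the stated order agrees with the simple trend.
(C) I (period 5, group 17) vs Te (period 5, group 16): the stated order agrees with the simple trend.
The exception is (A): Si's larger, more diffuse 3p orbitals accept an added electron slightly more readily than C's compact 2p.

(A)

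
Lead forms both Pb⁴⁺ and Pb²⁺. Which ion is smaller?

Pb⁴⁺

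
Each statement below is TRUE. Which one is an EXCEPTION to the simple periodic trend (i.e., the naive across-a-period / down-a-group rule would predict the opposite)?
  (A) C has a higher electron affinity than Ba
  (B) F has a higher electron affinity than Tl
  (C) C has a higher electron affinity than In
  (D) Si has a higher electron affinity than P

The general trend: electron affinity increases across a period and decreases down a group.
(A) C (period 2, group 14) vs Ba (period 6, group 2): the stated order agrees with the simple trend.
(B) F (period 2, group 17) vs Tl (period 6, group 13): the stated order agrees with the simple trend.
(C) C (period 2, group 14) vs In (period 5, group 13): the stated order agrees with the simple trend.
(D) Si (period 3, group 14) vs P (period 3, group 15): the stated order contradicts the simple trend.
The exception is (D): adding an electron to P's half-filled 3p³ is unfavourable, so Si (3p²) has the more exothermic EA.

(D)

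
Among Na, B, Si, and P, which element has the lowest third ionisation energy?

P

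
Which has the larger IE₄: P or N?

After 3 electrons have been removed, what remains? P³⁺ still has 2 valence electrons; N³⁺ still has 2 valence electrons.
All are still removing valence electrons, so compare the +3 ions as you would atoms: IE_4 generally rises across a period (higher Z_eff) and falls down a group (larger shell), subject to the usual subshell exceptions.
Valence configurations: P³⁺ [Ne]3s², N³⁺ [He]2s².
The numbers (kJ/mol): P 4964, N 7475.
So the fourth ionization energies run P < N.

N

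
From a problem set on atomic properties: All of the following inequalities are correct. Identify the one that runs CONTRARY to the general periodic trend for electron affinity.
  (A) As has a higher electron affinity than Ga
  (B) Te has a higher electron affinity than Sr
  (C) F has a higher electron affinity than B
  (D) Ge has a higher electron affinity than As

The general trend: electron affinity increases across a period and decreases down a group.
(A) As (period 4, group 15) vs Ga (period 4, group 13): the stated order agrees with the simple trend.
(B) Te (period 5, group 16) vs Sr (period 5, group 2): the stated order agrees with the simple trend.
(C) F (period 2, group 17) vs B (period 2, group 13): the stated order agrees with the simple trend.
(D) Ge (period 4, group 14) vs As (period 4, group 15): the stated order contradicts the simple trend.
The exception is (D): adding an electron to As's half-filled 4p³ is unfavourable, so Ge (4p²) has the more exothermic EA.

(D)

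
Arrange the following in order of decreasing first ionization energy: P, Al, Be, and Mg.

Be is in period 2, group 2; Mg is in period 3, group 2; Al is in period 3, group 13; P is in period 3, group 15.
Removing the outermost electron gets harder across a period and easier down a group.
Neither a single period nor a single group — weigh both effects.
Mg > Al: this pair runs against the simple trend — see the exception note.
Be > Mg: they share group 2; the group trend gives Be the larger value.
P > Be: the two effects oppose for this pair; the across-period effect wins (1012 vs 900 kJ/mol).
Note the exception: Mg has a higher first ionization energy than Al, contrary to the simple trend — Al's single 3p electron is easier to remove than one from Mg's filled 3s².
Tabulated first ionization energy (kJ/mol): Be 900, Mg 738, Al 578, P 1012.
So from highest to lowest: P > Be > Mg > Al.

P > Be > Mg > Al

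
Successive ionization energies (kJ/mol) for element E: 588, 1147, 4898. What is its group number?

Look for the largest jump between consecutive ionization energies: IE3/IE2 ≈ 4.3, far larger than any earlier ratio.
That jump marks the point where a core electron is being removed. So the atom has 2 valence electrons.
A main-group element with 2 valence electrons is in group 2.

Group 2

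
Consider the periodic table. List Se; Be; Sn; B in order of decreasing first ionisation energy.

Be is in period 2, group 2; B is in period 2, group 13; Se is in period 4, group 16; Sn is in period 5, group 14.
First ionization energy rises across a period (greater Z_eff holds electrons more tightly) and falls down a group (valence electrons are farther from the nucleus).
Here both period and group differ, so the two effects have to be weighed against each other.
B > Sn: period and group pull opposite ways; the down-group shift dominates (801 vs 709 kJ/mol).
Be > B: this pair runs against the simple trend — see the exception note.
Se > Be: period and group pull opposite ways; the across-period shift dominates (941 vs 900 kJ/mol).
Note the exception: Be has a higher first ionization energy than B, contrary to the simple trend — removing B's lone 2p electron is easier than breaking Be's filled 2s².
For reference (kJ/mol): Be 900, B 801, Se 941, Sn 709.
So from highest to lowest: Se > Be > B > Sn.

Se, Be, B, Sn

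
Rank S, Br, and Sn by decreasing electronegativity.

Br, S, Sn

S is in period 3, group 16; Br is in period 4, group 17; Sn is in period 5, group 14.
EN rises left→right (higher Z_eff, smaller atoms) and falls top→bottom (larger, more shielded atoms).
These span different periods and groups, so the two trends combine.
S > Sn: both effects reinforce here, so S is clearly the higher of the two.
Br > S: the two effects oppose for this pair; the across-period effect wins (2.96 vs 2.58).
Approximate values (Pauling): S 2.58, Br 2.96, Sn 1.96.
So from highest to lowest: Br > S > Sn.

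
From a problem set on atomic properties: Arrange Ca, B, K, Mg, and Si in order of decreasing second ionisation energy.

Consider each +1 ion: Ca⁺ still has 1 valence electron; B⁺ still has 2 valence electrons; K⁺ is the bare [Ar] core; Mg⁺ still has 1 valence electron; Si⁺ still has 3 valence electrons.
Pulling an electron out of a noble-gas core costs far more than removing a remaining valence electron, so K sits at the high end of IE_2.
Valence configurations: Ca⁺ [Ar]4s¹, B⁺ [He]2s², Mg⁺ [Ne]3s¹, Si⁺ [Ne]3s²3p¹.
The numbers (kJ/mol): Ca 1145, B 2427, K 3052, Mg 1451, Si 1577.
Putting it together, IE_2: Ca < Mg < Si < B < K.

K, B, Si, Mg, Ca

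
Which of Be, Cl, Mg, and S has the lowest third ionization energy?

The third ionization energy removes an electron from the +2 ion. For each element: Be²⁺ is the bare [He] core; Cl²⁺ still has 5 valence electrons; Mg²⁺ is the bare [Ne] core; S²⁺ still has 4 valence electrons.
Pulling an electron out of a noble-gas core costs far more than removing a remaining valence electron, so Mg and Be sit at the high end of IE_3.
Valence configurations: Cl²⁺ [Ne]3s²3p³, S²⁺ [Ne]3s²3p².
Tabulated IE_3 (kJ/mol): Be 14849, Cl 3822, Mg 7733, S 3357.
Overall IE_3 order: S < Cl < Mg < Be.

S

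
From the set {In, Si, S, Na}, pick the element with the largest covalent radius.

Na is in period 3, group 1; Si is in period 3, group 14; S is in period 3, group 16; In is in period 5, group 13.
Radius decreases left→right (rising Z_eff, same n) and increases top→bottom (higher n).
Neither a single period nor a single group — weigh both effects.
Si > S: Si lies to the left of S in period 3, so the across-period effect alone puts Si larger.
In > Si: relative to Si, both the across-period and down-group shifts push In's atomic radius up.
Na > In: the two effects oppose for this pair; the across-period effect wins (155 vs 142 pm).
Tabulated atomic radius (pm): Na 155, Si 116, S 103, In 142.
The largest covalent radius among these belongs to Na.

Na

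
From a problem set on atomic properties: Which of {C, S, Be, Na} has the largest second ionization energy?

Na

Consider each +1 ion: C⁺ still has 3 valence electrons; S⁺ still has 5 valence electrons; Be⁺ still has 1 valence electron; Na⁺ is the bare [Ne] core.
Pulling an electron out of a noble-gas core costs far more than removing a remaining valence electron, so Na sits at the high end of IE_2.
Valence configurations: C⁺ [He]2s²2p¹, S⁺ [Ne]3s²3p³, Be⁺ [He]2s¹.
Tabulated IE_2 (kJ/mol): C 2353, S 2252, Be 1757, Na 4562.
Overall IE_2 order: Be < S < C < Na.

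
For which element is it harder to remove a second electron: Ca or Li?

After 1 electron has been removed, what remains? Ca⁺ still has 1 valence electron; Li⁺ is the bare [He] core.
Breaking into a closed-shell core is much more expensive than removing a leftover valence electron — Li has the largest IE_2 here.
Tabulated IE_2 (kJ/mol): Ca 1145, Li 7298.
So the second ionization energies run Ca < Li.

Li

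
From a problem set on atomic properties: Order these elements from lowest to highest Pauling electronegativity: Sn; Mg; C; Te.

Mg, Sn, Te, C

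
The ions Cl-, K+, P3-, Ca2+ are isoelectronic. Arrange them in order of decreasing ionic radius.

P3- > Cl- > K+ > Ca2+

All of these have 18 electrons, so size is governed by nuclear charge alone: the more protons, the stronger the pull on the same electron cloud, and the smaller the ion.
Nuclear charges: Ca2+ (Z=20), K+ (Z=19), Cl- (Z=17), P3- (Z=15).
Largest to smallest: P3- > Cl- > K+ > Ca2+.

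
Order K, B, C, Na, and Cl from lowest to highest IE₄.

Cl < K < C < Na < B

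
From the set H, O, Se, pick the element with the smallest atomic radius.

H

H is in period 1, group 1; O is in period 2, group 16; Se is in period 4, group 16.
Moving right in a period, electrons are added to the same shell under a stronger nuclear pull, so atoms get smaller; moving down, a new shell is opened and atoms get larger.
Neither a single period nor a single group — weigh both effects.
O > H: the two effects oppose for this pair; the down-group effect wins (63 vs 32 pm).
Se > O: they share group 16; the group trend gives Se the larger value.
For reference (pm): H 32, O 63, Se 116.
The smallest atomic radius among these belongs to H.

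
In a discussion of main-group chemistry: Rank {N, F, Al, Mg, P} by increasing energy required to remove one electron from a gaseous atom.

Al < Mg < P < N < F

Removing the outermost electron gets harder across a period and easier down a group.
These span different periods and groups, so the two trends combine.
Mg > Al: this pair runs against the simple trend — see the exception note.
P > Mg: P lies to the right of Mg in period 3, so the across-period effect alone puts P higher.
N > P: they share group 15; the group trend gives N the larger value.
F > N: F lies to the right of N in period 2, so the across-period effect alone puts F higher.
Note the exception: Mg has a higher first ionization energy than Al, contrary to the simple trend — Al's single 3p electron is easier to remove than one from Mg's filled 3s².
For reference (kJ/mol): N 1402, F 1681, Mg 738, Al 578, P 1012.
So from lowest to highest: Al < Mg < P < N < F.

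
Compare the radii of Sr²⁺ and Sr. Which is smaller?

Forming Sr²⁺ removes 2 electrons from Sr. Fewer electrons for the same nuclear charge means less shielding and a higher Z_eff on the remaining electrons, and for main-group metals the entire outer shell is lost.
A cation is smaller than its parent atom: Sr²⁺ < Sr.

Sr²⁺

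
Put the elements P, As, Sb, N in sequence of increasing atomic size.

N is in period 2, group 15; P is in period 3, group 15; As is in period 4, group 15; Sb is in period 5, group 15.
Radius decreases left→right (rising Z_eff, same n) and increases top→bottom (higher n).
All are in group 15, so atomic radius increases down the group.
So from smallest to largest: N < P < As < Sb.

N < P < As < Sb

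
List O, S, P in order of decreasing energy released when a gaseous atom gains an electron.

S > O > P

O is in period 2, group 16; P is in period 3, group 15; S is in period 3, group 16.
Atoms with high Z_eff and room in the valence shell (especially the halogens) have the most exothermic electron affinities.
These span different periods and groups, so the two trends combine.
O > P: both effects reinforce here, so O is clearly the higher of the two.
S > O: this pair runs against the simple trend — see the exception note.
Note the exception: S has a higher electron affinity than O, contrary to the simple trend — the compact 2p subshell of O repels the added electron more than S's larger 3p does.
Tabulated electron affinity (kJ/mol): O 141, P 72, S 200.
So from highest to lowest: S > O > P.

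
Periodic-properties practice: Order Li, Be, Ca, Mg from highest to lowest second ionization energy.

Li > Be > Mg > Ca

IE_2 is the cost of taking one more electron from the +1 cation: Li⁺ is the bare [He] core; Be⁺ still has 1 valence electron; Ca⁺ still has 1 valence electron; Mg⁺ still has 1 valence electron.
Core electrons are held far more tightly than valence electrons, so Li tops the IE_2 order.
Valence configurations: Be⁺ [He]2s¹, Ca⁺ [Ar]4s¹, Mg⁺ [Ne]3s¹.
The numbers (kJ/mol): Li 7298, Be 1757, Ca 1145, Mg 1451.
Overall IE_2 order: Ca < Mg < Be < Li.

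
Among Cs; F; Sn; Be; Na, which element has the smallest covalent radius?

Be is in period 2, group 2; F is in period 2, group 17; Na is in period 3, group 1; Sn is in period 5, group 14; Cs is in period 6, group 1.
Across a period the added protons contract the valence shell; down a group each new principal shell makes the atom larger.
Neither a single period nor a single group — weigh both effects.
Be > F: Be lies to the left of F in period 2, so the across-period effect alone puts Be larger.
Sn > Be: period and group pull opposite ways; the down-group shift dominates (140 vs 102 pm).
Na > Sn: period and group pull opposite ways; the across-period shift dominates (155 vs 140 pm).
Cs > Na: Cs sits below Na in group 1, so the down-group effect alone puts Cs larger.
Approximate values (pm): Be 102, F 64, Na 155, Sn 140, Cs 232.
The smallest covalent radius among these belongs to F.

F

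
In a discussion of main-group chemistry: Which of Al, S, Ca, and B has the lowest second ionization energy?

Consider each +1 ion: Al⁺ still has 2 valence electrons; S⁺ still has 5 valence electrons; Ca⁺ still has 1 valence electron; B⁺ still has 2 valence electrons.
All are still removing valence electrons, so compare the +1 ions as you would atoms: IE_2 generally rises across a period (higher Z_eff) and falls down a group (larger shell), subject to the usual subshell exceptions.
Valence configurations: Al⁺ [Ne]3s², S⁺ [Ne]3s²3p³, Ca⁺ [Ar]4s¹, B⁺ [He]2s².
Tabulated IE_2 (kJ/mol): Al 1817, S 2252, Ca 1145, B 2427.
Putting it together, IE_2: Ca < Al < S < B.

Ca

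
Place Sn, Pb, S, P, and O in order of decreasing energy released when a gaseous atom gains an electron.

O is in period 2, group 16; P is in period 3, group 15; S is in period 3, group 16; Sn is in period 5, group 14; Pb is in period 6, group 14.
Atoms with high Z_eff and room in the valence shell (especially the halogens) have the most exothermic electron affinities.
Neither a single period nor a single group — weigh both effects.
P > Pb: relative to Pb, both the across-period and down-group shifts push P's electron affinity up.
Sn > P: this pair runs against the simple trend — see the exception note.
O > Sn: relative to Sn, both the across-period and down-group shifts push O's electron affinity up.
S > O: this pair runs against the simple trend — see the exception note.
Note the exception: Sn has a higher electron affinity than P, contrary to the simple trend — adding an electron to P's half-filled np³ subshell costs electron-pairing energy.
Note the exception: S has a higher electron affinity than O, contrary to the simple trend — the compact 2p subshell of O repels the added electron more than S's larger 3p does.
Approximate values (kJ/mol): O 141, P 72, S 200, Sn 107, Pb 35.
So from highest to lowest: S > O > Sn > P > Pb.

S, O, Sn, P, Pb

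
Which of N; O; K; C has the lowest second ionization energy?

C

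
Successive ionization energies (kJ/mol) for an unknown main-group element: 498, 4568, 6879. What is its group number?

Group 1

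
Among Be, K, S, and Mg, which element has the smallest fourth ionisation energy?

After 3 electrons have been removed, what remains? Be³⁺ is already 1 electron into the core; K³⁺ is already 2 electrons into the core; S³⁺ still has 3 valence electrons; Mg³⁺ is already 1 electron into the core.
Pulling an electron out of a noble-gas core costs far more than removing a remaining valence electron, so K, Mg and Be sit at the high end of IE_4.
The numbers (kJ/mol): Be 21007, K 5877, S 4556, Mg 10543.
Overall IE_4 order: S < K < Mg < Be.

S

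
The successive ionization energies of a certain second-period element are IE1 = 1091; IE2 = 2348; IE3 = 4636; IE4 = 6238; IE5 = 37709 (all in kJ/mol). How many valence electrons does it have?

Look for the largest jump between consecutive ionization energies: IE5/IE4 ≈ 6.0, far larger than any earlier ratio.
That jump marks the point where a core electron is being removed. So the atom has 4 valence electrons.

4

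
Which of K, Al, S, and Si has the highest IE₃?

Consider each +2 ion: K²⁺ is already 1 electron into the core; Al²⁺ still has 1 valence electron; S²⁺ still has 4 valence electrons; Si²⁺ still has 2 valence electrons.
Core electrons are held far more tightly than valence electrons, so K tops the IE_3 order.
Valence configurations: Al²⁺ [Ne]3s¹, S²⁺ [Ne]3s²3p², Si²⁺ [Ne]3s².
Approximate IE_3 values (kJ/mol): K 4420, Al 2745, S 3357, Si 3232.
So the third ionization energies run Al < Si < S < K.

K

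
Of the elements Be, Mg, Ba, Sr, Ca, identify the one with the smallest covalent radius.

Be

Be is in period 2, group 2; Mg is in period 3, group 2; Ca is in period 4, group 2; Sr is in period 5, group 2; Ba is in period 6, group 2.
Across a period the added protons contract the valence shell; down a group each new principal shell makes the atom larger.
All are in group 2, so atomic radius increases down the group.
The smallest covalent radius among these belongs to Be.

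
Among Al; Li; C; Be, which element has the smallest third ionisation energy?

Consider each +2 ion: Al²⁺ still has 1 valence electron; Li²⁺ is already 1 electron into the core; C²⁺ still has 2 valence electrons; Be²⁺ is the bare [He] core.
Core electrons are held far more tightly than valence electrons, so Li and Be top the IE_3 order.
Valence configurations: Al²⁺ [Ne]3s¹, C²⁺ [He]2s².
Approximate IE_3 values (kJ/mol): Al 2745, Li 11815, C 4620, Be 14849.
Hence IE_3: Al < C < Li < Be.

Al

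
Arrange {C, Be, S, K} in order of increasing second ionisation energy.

Consider each +1 ion: C⁺ still has 3 valence electrons; Be⁺ still has 1 valence electron; S⁺ still has 5 valence electrons; K⁺ is the bare [Ar] core.
Breaking into a closed-shell core is much more expensive than removing a leftover valence electron — K has the largest IE_2 here.
Valence configurations: C⁺ [He]2s²2p¹, Be⁺ [He]2s¹, S⁺ [Ne]3s²3p³.
The numbers (kJ/mol): C 2353, Be 1757, S 2252, K 3052.
So the second ionization energies run Be < S < C < K.

Be < S < C < K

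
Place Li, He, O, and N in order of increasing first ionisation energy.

He is in period 1, group 18; Li is in period 2, group 1; N is in period 2, group 15; O is in period 2, group 16.
Removing the outermost electron gets harder across a period and easier down a group.
Here both period and group differ, so the two effects have to be weighed against each other.
O > Li: both are in period 2; the period trend gives O the larger value.
N > O: this pair runs against the simple trend — see the exception note.
He > N: both effects reinforce here, so He is clearly the higher of the two.
Note the exception: N has a higher first ionization energy than O, contrary to the simple trend — pairing an electron in O's 2p⁴ costs repulsion energy, so O ionizes more easily than half-filled N (2p³).
For reference (kJ/mol): He 2372, Li 520, N 1402, O 1314.
So from lowest to highest: Li < O < N < He.

Li < O < N < He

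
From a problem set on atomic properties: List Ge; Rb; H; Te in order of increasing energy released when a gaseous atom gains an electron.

Rb, H, Ge, Te

H is in period 1, group 1; Ge is in period 4, group 14; Rb is in period 5, group 1; Te is in period 5, group 16.
EA tends to increase across a period and decrease down a group, though the pattern is less regular than for IE or radius.
Neither a single period nor a single group — weigh both effects.
H > Rb: they share group 1; the group trend gives H the larger value.
Ge > H: period and group pull opposite ways; the across-period shift dominates (119 vs 73 kJ/mol).
Te > Ge: the two effects oppose for this pair; the across-period effect wins (190 vs 119 kJ/mol).
For reference (kJ/mol): H 73, Ge 119, Rb 47, Te 190.
So from lowest to highest: Rb < H < Ge < Te.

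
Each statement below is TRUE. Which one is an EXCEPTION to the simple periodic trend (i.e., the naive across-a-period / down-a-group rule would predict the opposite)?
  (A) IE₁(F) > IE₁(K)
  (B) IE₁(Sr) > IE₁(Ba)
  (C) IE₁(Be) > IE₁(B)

The general trend: first ionisation energy increases across a period and decreases down a group.
(A) F (period 2, group 17) vs K (period 4, group 1): the stated order agrees with the simple trend.
(B) Sr (period 5, group 2) vs Ba (period 6, group 2): the stated order agrees with the simple trend.
(C) Be (period 2, group 2) vs B (period 2, group 13): the stated order contradicts the simple trend.
The exception is (C): removing B's lone 2p electron is easier than breaking Be's filled 2s².

(C)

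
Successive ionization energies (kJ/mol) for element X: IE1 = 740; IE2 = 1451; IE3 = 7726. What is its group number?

Group 2

Look for the largest jump between consecutive ionization energies: IE3/IE2 ≈ 5.3, far larger than any earlier ratio.
That jump marks the point where a core electron is being removed. So the atom has 2 valence electrons.
A main-group element with 2 valence electrons is in group 2.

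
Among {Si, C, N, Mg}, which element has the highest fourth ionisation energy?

Mg

Consider each +3 ion: Si³⁺ still has 1 valence electron; C³⁺ still has 1 valence electron; N³⁺ still has 2 valence electrons; Mg³⁺ is already 1 electron into the core.
Pulling an electron out of a noble-gas core costs far more than removing a remaining valence electron, so Mg sits at the high end of IE_4.
Valence configurations: Si³⁺ [Ne]3s¹, C³⁺ [He]2s¹, N³⁺ [He]2s².
The numbers (kJ/mol): Si 4356, C 6223, N 7475, Mg 10543.
Hence IE_4: Si < C < N < Mg.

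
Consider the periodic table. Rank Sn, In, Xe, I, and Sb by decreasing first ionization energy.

In is in period 5, group 13; Sn is in period 5, group 14; Sb is in period 5, group 15; I is in period 5, group 17; Xe is in period 5, group 18.
First ionization energy rises across a period (greater Z_eff holds electrons more tightly) and falls down a group (valence electrons are farther from the nucleus).
All lie in period 5, so first ionization energy increases left to right.
So from highest to lowest: Xe > I > Sb > Sn > In.

Xe > I > Sb > Sn > In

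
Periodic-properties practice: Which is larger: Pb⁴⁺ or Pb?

Pb

Forming Pb⁴⁺ removes 4 electrons from Pb. Fewer electrons for the same nuclear charge means less shielding and a higher Z_eff on the remaining electrons.
A cation is smaller than its parent atom: Pb⁴⁺ < Pb.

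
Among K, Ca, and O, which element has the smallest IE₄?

The fourth ionization energy removes an electron from the +3 ion. For each element: K³⁺ is already 2 electrons into the core; Ca³⁺ is already 1 electron into the core; O³⁺ still has 3 valence electrons.
Usually core removal costs more than valence removal, but here the competition is close: a tightly held n=2 valence electron can cost more to remove than an n=3 core electron, so the actual values have to decide it.
Tabulated IE_4 (kJ/mol): K 5877, Ca 6491, O 7469.
Overall IE_4 order: K < Ca < O.

K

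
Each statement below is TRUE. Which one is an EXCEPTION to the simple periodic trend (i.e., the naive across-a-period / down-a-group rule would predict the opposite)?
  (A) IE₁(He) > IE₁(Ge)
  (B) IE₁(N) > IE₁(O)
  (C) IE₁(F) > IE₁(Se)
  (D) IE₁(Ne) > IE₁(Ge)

The general trend: IE₁ increases across a period and decreases down a group.
(A) He (period 1, group 18) vs Ge (period 4, group 14): the stated order agrees with the simple trend.
(B) N (period 2, group 15) vs O (period 2, group 16): the stated order contradicts the simple trend.
(C) F (period 2, group 17) vs Se (period 4, group 16): the stated order agrees with the simple trend.
(D) Ne (period 2, group 18) vs Ge (period 4, group 14): the stated order agrees with the simple trend.
The exception is (B): pairing an electron in O's 2p⁴ costs repulsion energy, so O ionizes more easily than half-filled N (2p³).

(B)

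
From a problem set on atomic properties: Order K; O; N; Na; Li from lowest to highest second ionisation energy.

The second ionization energy removes an electron from the +1 ion. For each element: K⁺ is the bare [Ar] core; O⁺ still has 5 valence electrons; N⁺ still has 4 valence electrons; Na⁺ is the bare [Ne] core; Li⁺ is the bare [He] core.
Usually core removal costs more than valence removal, but here the competition is close: a tightly held n=2 valence electron can cost more to remove than an n=3 core electron, so the actual values have to decide it.
Valence configurations: O⁺ [He]2s²2p³, N⁺ [He]2s²2p².
Approximate IE_2 values (kJ/mol): K 3052, O 3388, N 2856, Na 4562, Li 7298.
So the second ionization energies run N < K < O < Na < Li.

N < K < O < Na < Li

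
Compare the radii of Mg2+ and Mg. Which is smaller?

Mg2+

Forming Mg2+ removes 2 electrons from Mg. Fewer electrons for the same nuclear charge means less shielding and a higher Z_eff on the remaining electrons, and for main-group metals the entire outer shell is lost.
A cation is smaller than its parent atom: Mg2+ < Mg.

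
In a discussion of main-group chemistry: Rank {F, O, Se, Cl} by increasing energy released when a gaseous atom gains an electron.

O, Se, F, Cl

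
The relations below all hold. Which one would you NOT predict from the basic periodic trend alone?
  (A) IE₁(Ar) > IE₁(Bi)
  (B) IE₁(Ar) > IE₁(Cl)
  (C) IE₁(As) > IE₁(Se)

(C)

The general trend: IE₁ increases across a period and decreases down a group.
(A) Ar (period 3, group 18) vs Bi (period 6, group 15): the stated order agrees with the simple trend.
(B) Ar (period 3, group 18) vs Cl (period 3, group 17): the stated order agrees with the simple trend.
(C) As (period 4, group 15) vs Se (period 4, group 16): the stated order contradicts the simple trend.
The exception is (C): Se (4p⁴) ionizes more easily than half-filled As (4p³).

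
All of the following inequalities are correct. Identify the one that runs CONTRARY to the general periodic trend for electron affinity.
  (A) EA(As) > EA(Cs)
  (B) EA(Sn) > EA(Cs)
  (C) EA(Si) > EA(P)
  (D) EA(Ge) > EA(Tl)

The general trend: electron affinity increases across a period and decreases down a group.
(A) As (period 4, group 15) vs Cs (period 6, group 1): the stated order agrees with the simple trend.
(B) Sn (period 5, group 14) vs Cs (period 6, group 1): the stated order agrees with the simple trend.
(C) Si (period 3, group 14) vs P (period 3, group 15): the stated order contradicts the simple trend.
(D) Ge (period 4, group 14) vs Tl (period 6, group 13): the stated order agrees with the simple trend.
The exception is (C): adding an electron to P's half-filled 3p³ is unfavourable, so Si (3p²) has the more exothermic EA.

(C)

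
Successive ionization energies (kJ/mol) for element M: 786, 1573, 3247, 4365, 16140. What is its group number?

Look for the largest jump between consecutive ionization energies: IE5/IE4 ≈ 3.7, far larger than any earlier ratio.
That jump marks the point where a core electron is being removed. So the atom has 4 valence electrons.
A main-group element with 4 valence electrons is in group 14.

Group 14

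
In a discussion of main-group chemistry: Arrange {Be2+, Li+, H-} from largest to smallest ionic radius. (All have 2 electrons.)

H- > Li+ > Be2+

All of these have 2 electrons, so size is governed by nuclear charge alone: the more protons, the stronger the pull on the same electron cloud, and the smaller the ion.
Nuclear charges: Be2+ (Z=4), Li+ (Z=3), H- (Z=1).
Largest to smallest: H- > Li+ > Be2+.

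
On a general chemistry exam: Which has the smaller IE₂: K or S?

The second ionization energy removes an electron from the +1 ion. For each element: K⁺ is the bare [Ar] core; S⁺ still has 5 valence electrons.
Pulling an electron out of a noble-gas core costs far more than removing a remaining valence electron, so K sits at the high end of IE_2.
Approximate IE_2 values (kJ/mol): K 3052, S 2252.
Putting it together, IE_2: S < K.

S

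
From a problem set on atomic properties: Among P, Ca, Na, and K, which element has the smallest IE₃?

Consider each +2 ion: P²⁺ still has 3 valence electrons; Ca²⁺ is the bare [Ar] core; Na²⁺ is already 1 electron into the core; K²⁺ is already 1 electron into the core.
Pulling an electron out of a noble-gas core costs far more than removing a remaining valence electron, so K, Ca and Na sit at the high end of IE_3.
Approximate IE_3 values (kJ/mol): P 2914, Ca 4912, Na 6910, K 4420.
Overall IE_3 order: P < K < Ca < Na.

P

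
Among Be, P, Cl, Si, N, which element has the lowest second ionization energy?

After 1 electron has been removed, what remains? Be⁺ still has 1 valence electron; P⁺ still has 4 valence electrons; Cl⁺ still has 6 valence electrons; Si⁺ still has 3 valence electrons; N⁺ still has 4 valence electrons.
All are still removing valence electrons, so compare the +1 ions as you would atoms: IE_2 generally rises across a period (higher Z_eff) and falls down a group (larger shell), subject to the usual subshell exceptions.
Valence configurations: Be⁺ [He]2s¹, P⁺ [Ne]3s²3p², Cl⁺ [Ne]3s²3p⁴, Si⁺ [Ne]3s²3p¹, N⁺ [He]2s²2p².
Approximate IE_2 values (kJ/mol): Be 1757, P 1907, Cl 2298, Si 1577, N 2856.
Putting it together, IE_2: Si < Be < P < Cl < N.

Si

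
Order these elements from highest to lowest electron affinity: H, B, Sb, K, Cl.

H is in period 1, group 1; B is in period 2, group 13; Cl is in period 3, group 17; K is in period 4, group 1; Sb is in period 5, group 15.
Electron affinity generally becomes more exothermic across a period toward the halogens and less exothermic down a group.
These span different periods and groups, so the two trends combine.
K > B: this pair runs against the simple trend — see the exception note.
H > K: they share group 1; the group trend gives H the larger value.
Sb > H: period and group pull opposite ways; the across-period shift dominates (103 vs 73 kJ/mol).
Cl > Sb: relative to Sb, both the across-period and down-group shifts push Cl's electron affinity up.
Note the exception: K has a higher electron affinity than B, contrary to the simple trend — B's ns²np¹ configuration gives only a small electron affinity — the sparsely filled np subshell binds an added electron weakly.
For reference (kJ/mol): H 73, B 27, Cl 349, K 48, Sb 103.
So from highest to lowest: Cl > Sb > H > K > B.

Cl, Sb, H, K, B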